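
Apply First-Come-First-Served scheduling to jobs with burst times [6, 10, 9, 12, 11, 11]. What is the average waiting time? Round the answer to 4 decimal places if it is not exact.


FCFS order (as given): [6, 10, 9, 12, 11, 11]
Waiting times:
  Job 1: wait = 0
  Job 2: wait = 6
  Job 3: wait = 16
  Job 4: wait = 25
  Job 5: wait = 37
  Job 6: wait = 48
Sum of waiting times = 132
Average waiting time = 132/6 = 22.0

22.0


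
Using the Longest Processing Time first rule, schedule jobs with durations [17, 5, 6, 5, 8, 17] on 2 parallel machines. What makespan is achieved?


Sort jobs in decreasing order (LPT): [17, 17, 8, 6, 5, 5]
Assign each job to the least loaded machine:
  Machine 1: jobs [17, 8, 5], load = 30
  Machine 2: jobs [17, 6, 5], load = 28
Makespan = max load = 30

30


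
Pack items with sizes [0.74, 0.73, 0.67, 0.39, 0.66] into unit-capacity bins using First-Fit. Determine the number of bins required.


Place items sequentially using First-Fit:
  Item 0.74 -> new Bin 1
  Item 0.73 -> new Bin 2
  Item 0.67 -> new Bin 3
  Item 0.39 -> new Bin 4
  Item 0.66 -> new Bin 5
Total bins used = 5

5


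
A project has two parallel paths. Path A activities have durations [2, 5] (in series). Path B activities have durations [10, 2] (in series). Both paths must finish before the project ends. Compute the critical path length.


Path A total = 2 + 5 = 7
Path B total = 10 + 2 = 12
Critical path = longest path = max(7, 12) = 12

12


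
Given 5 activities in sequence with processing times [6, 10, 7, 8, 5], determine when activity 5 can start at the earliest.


Activity 5 starts after activities 1 through 4 complete.
Predecessor durations: [6, 10, 7, 8]
ES = 6 + 10 + 7 + 8 = 31

31


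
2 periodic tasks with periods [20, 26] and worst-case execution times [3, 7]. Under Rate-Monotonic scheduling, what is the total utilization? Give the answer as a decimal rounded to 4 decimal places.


Compute individual utilizations (exact fractions):
  Task 1: C/T = 3/20 (approx. 0.15)
  Task 2: C/T = 7/26 (approx. 0.2692)
Total utilization U = 3/20 + 7/26 = 109/260
Rounded to 4 decimal places: U = 0.4192
RM (Liu & Layland) bound for 2 tasks = 0.828427; compare with U = 109/260 (approx. 0.419231)
U <= bound, so schedulable by RM sufficient condition.

0.4192


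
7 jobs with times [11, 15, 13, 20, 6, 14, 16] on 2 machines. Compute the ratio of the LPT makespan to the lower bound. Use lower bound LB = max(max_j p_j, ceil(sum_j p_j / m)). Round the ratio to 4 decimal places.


LPT order: [20, 16, 15, 14, 13, 11, 6]
Machine loads after assignment: [45, 50]
LPT makespan = 50
Lower bound = max(max_job, ceil(total/2)) = max(20, 48) = 48
Ratio = 50 / 48 = 1.0417

1.0417


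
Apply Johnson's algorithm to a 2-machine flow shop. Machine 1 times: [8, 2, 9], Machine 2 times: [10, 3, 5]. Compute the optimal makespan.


Apply Johnson's rule:
  Group 1 (a <= b): [(2, 2, 3), (1, 8, 10)]
  Group 2 (a > b): [(3, 9, 5)]
Optimal job order: [2, 1, 3]
Schedule:
  Job 2: M1 done at 2, M2 done at 5
  Job 1: M1 done at 10, M2 done at 20
  Job 3: M1 done at 19, M2 done at 25
Makespan = 25

25


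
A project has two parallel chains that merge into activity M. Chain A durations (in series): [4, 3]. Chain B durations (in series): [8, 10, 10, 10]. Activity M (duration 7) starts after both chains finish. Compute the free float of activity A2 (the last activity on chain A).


ES(A2) = sum of predecessors on chain A = 4
EF(A2) = ES + duration = 4 + 3 = 7
Successor of A2 is M. ES(M) = max(sum(A), sum(B)) = max(7, 38) = 38
Free float = ES(successor) - EF(current) = 38 - 7 = 31

31


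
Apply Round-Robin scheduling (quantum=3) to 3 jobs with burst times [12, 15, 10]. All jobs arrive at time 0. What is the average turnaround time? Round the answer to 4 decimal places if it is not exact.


Time quantum = 3
Execution trace:
  J1 runs 3 units, time = 3
  J2 runs 3 units, time = 6
  J3 runs 3 units, time = 9
  J1 runs 3 units, time = 12
  J2 runs 3 units, time = 15
  J3 runs 3 units, time = 18
  J1 runs 3 units, time = 21
  J2 runs 3 units, time = 24
  J3 runs 3 units, time = 27
  J1 runs 3 units, time = 30
  J2 runs 3 units, time = 33
  J3 runs 1 units, time = 34
  J2 runs 3 units, time = 37
Finish times: [30, 37, 34]
Average turnaround = 101/3 = 33.6667

33.6667


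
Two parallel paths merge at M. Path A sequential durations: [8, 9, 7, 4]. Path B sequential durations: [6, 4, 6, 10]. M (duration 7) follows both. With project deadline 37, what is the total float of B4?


Forward pass: ES(B4) = sum of predecessors on chain B = 16
EF = ES + duration = 16 + 10 = 26
Backward pass: LF(M) = deadline = 37; LS(M) = 37 - 7 = 30
LF(B4) = LS(M) - sum(successors on chain B) = 30 - 0 = 30
LS = LF - duration = 30 - 10 = 20
Total float = LS - ES = 20 - 16 = 4

4


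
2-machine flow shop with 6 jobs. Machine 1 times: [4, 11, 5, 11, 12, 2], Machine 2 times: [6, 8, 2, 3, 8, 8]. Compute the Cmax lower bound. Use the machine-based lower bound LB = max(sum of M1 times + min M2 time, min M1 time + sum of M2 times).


LB1 = sum(M1 times) + min(M2 times) = 45 + 2 = 47
LB2 = min(M1 times) + sum(M2 times) = 2 + 35 = 37
Lower bound = max(LB1, LB2) = max(47, 37) = 47

47


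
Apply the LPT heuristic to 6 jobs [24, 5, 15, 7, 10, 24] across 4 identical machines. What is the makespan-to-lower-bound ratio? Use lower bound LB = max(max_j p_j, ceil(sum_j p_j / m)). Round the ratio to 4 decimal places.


LPT order: [24, 24, 15, 10, 7, 5]
Machine loads after assignment: [24, 24, 20, 17]
LPT makespan = 24
Lower bound = max(max_job, ceil(total/4)) = max(24, 22) = 24
Ratio = 24 / 24 = 1.0

1.0


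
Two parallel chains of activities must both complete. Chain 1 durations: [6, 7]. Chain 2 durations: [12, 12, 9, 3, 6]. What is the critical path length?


Path A total = 6 + 7 = 13
Path B total = 12 + 12 + 9 + 3 + 6 = 42
Critical path = longest path = max(13, 42) = 42

42


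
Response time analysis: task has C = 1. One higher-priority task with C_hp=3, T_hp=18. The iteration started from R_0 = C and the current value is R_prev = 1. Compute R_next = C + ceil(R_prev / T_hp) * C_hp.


R_next = C + ceil(R_prev / T_hp) * C_hp
ceil(1 / 18) = ceil(0.0556) = 1
Interference = 1 * 3 = 3
R_next = 1 + 3 = 4

4


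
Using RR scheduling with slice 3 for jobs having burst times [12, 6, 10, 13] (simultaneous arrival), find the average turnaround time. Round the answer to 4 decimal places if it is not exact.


Time quantum = 3
Execution trace:
  J1 runs 3 units, time = 3
  J2 runs 3 units, time = 6
  J3 runs 3 units, time = 9
  J4 runs 3 units, time = 12
  J1 runs 3 units, time = 15
  J2 runs 3 units, time = 18
  J3 runs 3 units, time = 21
  J4 runs 3 units, time = 24
  J1 runs 3 units, time = 27
  J3 runs 3 units, time = 30
  J4 runs 3 units, time = 33
  J1 runs 3 units, time = 36
  J3 runs 1 units, time = 37
  J4 runs 3 units, time = 40
  J4 runs 1 units, time = 41
Finish times: [36, 18, 37, 41]
Average turnaround = 132/4 = 33.0

33.0


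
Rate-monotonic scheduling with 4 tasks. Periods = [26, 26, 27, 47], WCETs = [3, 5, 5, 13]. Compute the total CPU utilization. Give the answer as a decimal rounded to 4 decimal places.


Compute individual utilizations (exact fractions):
  Task 1: C/T = 3/26 (approx. 0.1154)
  Task 2: C/T = 5/26 (approx. 0.1923)
  Task 3: C/T = 5/27 (approx. 0.1852)
  Task 4: C/T = 13/47 (approx. 0.2766)
Total utilization U = 3/26 + 5/26 + 5/27 + 13/47 = 12694/16497
Rounded to 4 decimal places: U = 0.7695
RM (Liu & Layland) bound for 4 tasks = 0.756828; compare with U = 12694/16497 (approx. 0.769473)
bound < U <= 1, so the RM sufficient condition is not met (inconclusive; an exact test such as response-time analysis is needed).

0.7695


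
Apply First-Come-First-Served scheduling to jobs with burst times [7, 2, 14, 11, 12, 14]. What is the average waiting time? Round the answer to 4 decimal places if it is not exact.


FCFS order (as given): [7, 2, 14, 11, 12, 14]
Waiting times:
  Job 1: wait = 0
  Job 2: wait = 7
  Job 3: wait = 9
  Job 4: wait = 23
  Job 5: wait = 34
  Job 6: wait = 46
Sum of waiting times = 119
Average waiting time = 119/6 = 19.8333

19.8333


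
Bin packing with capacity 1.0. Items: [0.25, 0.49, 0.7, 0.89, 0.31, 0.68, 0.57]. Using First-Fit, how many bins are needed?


Place items sequentially using First-Fit:
  Item 0.25 -> new Bin 1
  Item 0.49 -> Bin 1 (now 0.74)
  Item 0.7 -> new Bin 2
  Item 0.89 -> new Bin 3
  Item 0.31 -> new Bin 4
  Item 0.68 -> Bin 4 (now 0.99)
  Item 0.57 -> new Bin 5
Total bins used = 5

5


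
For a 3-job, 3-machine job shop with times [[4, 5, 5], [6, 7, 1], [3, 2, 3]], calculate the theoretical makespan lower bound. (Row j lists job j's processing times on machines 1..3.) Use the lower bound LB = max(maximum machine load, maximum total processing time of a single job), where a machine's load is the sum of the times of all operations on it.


Machine loads:
  Machine 1: 4 + 6 + 3 = 13
  Machine 2: 5 + 7 + 2 = 14
  Machine 3: 5 + 1 + 3 = 9
Max machine load = 14
Job totals:
  Job 1: 14
  Job 2: 14
  Job 3: 8
Max job total = 14
Lower bound = max(14, 14) = 14

14


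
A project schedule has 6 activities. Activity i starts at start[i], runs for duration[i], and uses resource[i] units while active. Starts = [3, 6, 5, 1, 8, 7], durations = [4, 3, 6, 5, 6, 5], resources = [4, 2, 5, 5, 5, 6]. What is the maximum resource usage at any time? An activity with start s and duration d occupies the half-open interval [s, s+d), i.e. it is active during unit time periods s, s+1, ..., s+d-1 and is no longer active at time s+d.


Each activity i is active on [start_i, start_i + duration_i).
Compute total resource usage per time slot:
  t=0: active resources = [], total = 0
  t=1: active resources = [5], total = 5
  t=2: active resources = [5], total = 5
  t=3: active resources = [4, 5], total = 9
  t=4: active resources = [4, 5], total = 9
  t=5: active resources = [4, 5, 5], total = 14
  t=6: active resources = [4, 2, 5], total = 11
  t=7: active resources = [2, 5, 6], total = 13
  t=8: active resources = [2, 5, 5, 6], total = 18
  t=9: active resources = [5, 5, 6], total = 16
  t=10: active resources = [5, 5, 6], total = 16
  t=11: active resources = [5, 6], total = 11
  t=12: active resources = [5], total = 5
  t=13: active resources = [5], total = 5
Peak resource demand = 18

18


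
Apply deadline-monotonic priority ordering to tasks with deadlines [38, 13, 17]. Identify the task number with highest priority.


Sort tasks by relative deadline (ascending):
  Task 2: deadline = 13
  Task 3: deadline = 17
  Task 1: deadline = 38
Priority order (highest first): [2, 3, 1]
Highest priority task = 2

2


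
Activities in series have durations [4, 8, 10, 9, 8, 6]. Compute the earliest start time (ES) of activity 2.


Activity 2 starts after activities 1 through 1 complete.
Predecessor durations: [4]
ES = 4 = 4

4


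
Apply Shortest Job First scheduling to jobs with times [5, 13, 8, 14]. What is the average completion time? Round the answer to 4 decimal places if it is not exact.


SJF order (ascending): [5, 8, 13, 14]
Completion times:
  Job 1: burst=5, C=5
  Job 2: burst=8, C=13
  Job 3: burst=13, C=26
  Job 4: burst=14, C=40
Average completion = 84/4 = 21.0

21.0


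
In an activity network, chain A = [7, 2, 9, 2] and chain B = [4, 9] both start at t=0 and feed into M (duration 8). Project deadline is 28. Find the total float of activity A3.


Forward pass: ES(A3) = sum of predecessors on chain A = 9
EF = ES + duration = 9 + 9 = 18
Backward pass: LF(M) = deadline = 28; LS(M) = 28 - 8 = 20
LF(A3) = LS(M) - sum(successors on chain A) = 20 - 2 = 18
LS = LF - duration = 18 - 9 = 9
Total float = LS - ES = 9 - 9 = 0

0


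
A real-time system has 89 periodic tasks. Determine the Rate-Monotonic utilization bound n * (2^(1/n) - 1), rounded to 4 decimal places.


Compute 2^(1/89) = 1.0078185773
Subtract 1: 1.0078185773 - 1 = 0.0078185773
Multiply by n: 89 * 0.0078185773 = 0.6958533797
Round to 4 dp: 0.6959

0.6959


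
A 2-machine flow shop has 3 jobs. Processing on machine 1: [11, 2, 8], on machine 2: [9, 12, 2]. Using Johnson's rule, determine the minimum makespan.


Apply Johnson's rule:
  Group 1 (a <= b): [(2, 2, 12)]
  Group 2 (a > b): [(1, 11, 9), (3, 8, 2)]
Optimal job order: [2, 1, 3]
Schedule:
  Job 2: M1 done at 2, M2 done at 14
  Job 1: M1 done at 13, M2 done at 23
  Job 3: M1 done at 21, M2 done at 25
Makespan = 25

25


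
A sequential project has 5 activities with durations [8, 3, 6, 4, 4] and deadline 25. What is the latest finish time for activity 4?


LF(activity 4) = deadline - sum of successor durations
Successors: activities 5 through 5 with durations [4]
Sum of successor durations = 4
LF = 25 - 4 = 21

21


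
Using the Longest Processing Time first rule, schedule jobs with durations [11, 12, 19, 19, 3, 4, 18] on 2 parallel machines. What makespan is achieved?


Sort jobs in decreasing order (LPT): [19, 19, 18, 12, 11, 4, 3]
Assign each job to the least loaded machine:
  Machine 1: jobs [19, 18, 4, 3], load = 44
  Machine 2: jobs [19, 12, 11], load = 42
Makespan = max load = 44

44


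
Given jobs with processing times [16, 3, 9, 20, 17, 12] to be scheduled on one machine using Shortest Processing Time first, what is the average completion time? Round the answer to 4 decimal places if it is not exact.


Sort jobs by processing time (SPT order): [3, 9, 12, 16, 17, 20]
Compute completion times sequentially:
  Job 1: processing = 3, completes at 3
  Job 2: processing = 9, completes at 12
  Job 3: processing = 12, completes at 24
  Job 4: processing = 16, completes at 40
  Job 5: processing = 17, completes at 57
  Job 6: processing = 20, completes at 77
Sum of completion times = 213
Average completion time = 213/6 = 35.5

35.5


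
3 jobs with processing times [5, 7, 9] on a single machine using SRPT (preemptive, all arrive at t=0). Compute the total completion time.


Since all jobs arrive at t=0, SRPT equals SPT ordering.
SPT order: [5, 7, 9]
Completion times:
  Job 1: p=5, C=5
  Job 2: p=7, C=12
  Job 3: p=9, C=21
Total completion time = 5 + 12 + 21 = 38

38


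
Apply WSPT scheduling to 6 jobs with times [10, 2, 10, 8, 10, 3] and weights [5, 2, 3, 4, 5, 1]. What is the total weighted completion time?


Compute p/w ratios and sort ascending (WSPT): [(2, 2), (10, 5), (8, 4), (10, 5), (3, 1), (10, 3)]
Compute weighted completion times:
  Job (p=2,w=2): C=2, w*C=2*2=4
  Job (p=10,w=5): C=12, w*C=5*12=60
  Job (p=8,w=4): C=20, w*C=4*20=80
  Job (p=10,w=5): C=30, w*C=5*30=150
  Job (p=3,w=1): C=33, w*C=1*33=33
  Job (p=10,w=3): C=43, w*C=3*43=129
Total weighted completion time = 456

456


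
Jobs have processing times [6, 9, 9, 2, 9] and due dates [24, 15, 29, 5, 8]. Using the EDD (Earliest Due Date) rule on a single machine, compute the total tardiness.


Sort by due date (EDD order): [(2, 5), (9, 8), (9, 15), (6, 24), (9, 29)]
Compute completion times and tardiness:
  Job 1: p=2, d=5, C=2, tardiness=max(0,2-5)=0
  Job 2: p=9, d=8, C=11, tardiness=max(0,11-8)=3
  Job 3: p=9, d=15, C=20, tardiness=max(0,20-15)=5
  Job 4: p=6, d=24, C=26, tardiness=max(0,26-24)=2
  Job 5: p=9, d=29, C=35, tardiness=max(0,35-29)=6
Total tardiness = 16

16


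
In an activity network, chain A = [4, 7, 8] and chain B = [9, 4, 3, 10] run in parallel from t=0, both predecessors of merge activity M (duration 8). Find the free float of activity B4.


ES(B4) = sum of predecessors on chain B = 16
EF(B4) = ES + duration = 16 + 10 = 26
Successor of B4 is M. ES(M) = max(sum(A), sum(B)) = max(19, 26) = 26
Free float = ES(successor) - EF(current) = 26 - 26 = 0

0


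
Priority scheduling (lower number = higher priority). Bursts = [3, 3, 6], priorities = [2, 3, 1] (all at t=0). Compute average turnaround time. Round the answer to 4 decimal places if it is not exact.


Sort by priority (ascending = highest first):
Order: [(1, 6), (2, 3), (3, 3)]
Completion times:
  Priority 1, burst=6, C=6
  Priority 2, burst=3, C=9
  Priority 3, burst=3, C=12
Average turnaround = 27/3 = 9.0

9.0


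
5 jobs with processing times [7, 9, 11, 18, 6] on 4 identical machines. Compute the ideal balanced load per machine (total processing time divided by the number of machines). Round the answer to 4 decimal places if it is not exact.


Total processing time = 7 + 9 + 11 + 18 + 6 = 51
Number of machines = 4
Ideal balanced load = 51 / 4 = 12.75

12.75


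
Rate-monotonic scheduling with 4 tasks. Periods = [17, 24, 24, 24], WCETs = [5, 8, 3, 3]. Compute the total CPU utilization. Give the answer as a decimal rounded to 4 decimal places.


Compute individual utilizations (exact fractions):
  Task 1: C/T = 5/17 (approx. 0.2941)
  Task 2: C/T = 8/24 = 1/3 (approx. 0.3333)
  Task 3: C/T = 3/24 = 1/8 (approx. 0.125)
  Task 4: C/T = 3/24 = 1/8 (approx. 0.125)
Total utilization U = 5/17 + 1/3 + 1/8 + 1/8 = 179/204
Rounded to 4 decimal places: U = 0.8775
RM (Liu & Layland) bound for 4 tasks = 0.756828; compare with U = 179/204 (approx. 0.877451)
bound < U <= 1, so the RM sufficient condition is not met (inconclusive; an exact test such as response-time analysis is needed).

0.8775


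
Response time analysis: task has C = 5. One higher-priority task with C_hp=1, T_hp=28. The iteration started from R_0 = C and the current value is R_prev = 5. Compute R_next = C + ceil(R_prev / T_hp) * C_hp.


R_next = C + ceil(R_prev / T_hp) * C_hp
ceil(5 / 28) = ceil(0.1786) = 1
Interference = 1 * 1 = 1
R_next = 5 + 1 = 6

6


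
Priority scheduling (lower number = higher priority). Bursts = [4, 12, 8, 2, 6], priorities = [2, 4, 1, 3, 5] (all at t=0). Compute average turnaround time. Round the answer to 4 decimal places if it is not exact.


Sort by priority (ascending = highest first):
Order: [(1, 8), (2, 4), (3, 2), (4, 12), (5, 6)]
Completion times:
  Priority 1, burst=8, C=8
  Priority 2, burst=4, C=12
  Priority 3, burst=2, C=14
  Priority 4, burst=12, C=26
  Priority 5, burst=6, C=32
Average turnaround = 92/5 = 18.4

18.4


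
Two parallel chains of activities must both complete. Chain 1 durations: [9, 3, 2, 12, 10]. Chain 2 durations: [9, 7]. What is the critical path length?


Path A total = 9 + 3 + 2 + 12 + 10 = 36
Path B total = 9 + 7 = 16
Critical path = longest path = max(36, 16) = 36

36


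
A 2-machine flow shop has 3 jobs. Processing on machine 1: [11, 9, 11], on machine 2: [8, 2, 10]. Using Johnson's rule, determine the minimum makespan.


Apply Johnson's rule:
  Group 1 (a <= b): []
  Group 2 (a > b): [(3, 11, 10), (1, 11, 8), (2, 9, 2)]
Optimal job order: [3, 1, 2]
Schedule:
  Job 3: M1 done at 11, M2 done at 21
  Job 1: M1 done at 22, M2 done at 30
  Job 2: M1 done at 31, M2 done at 33
Makespan = 33

33


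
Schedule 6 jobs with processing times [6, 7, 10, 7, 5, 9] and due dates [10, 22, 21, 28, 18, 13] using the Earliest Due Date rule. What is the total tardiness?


Sort by due date (EDD order): [(6, 10), (9, 13), (5, 18), (10, 21), (7, 22), (7, 28)]
Compute completion times and tardiness:
  Job 1: p=6, d=10, C=6, tardiness=max(0,6-10)=0
  Job 2: p=9, d=13, C=15, tardiness=max(0,15-13)=2
  Job 3: p=5, d=18, C=20, tardiness=max(0,20-18)=2
  Job 4: p=10, d=21, C=30, tardiness=max(0,30-21)=9
  Job 5: p=7, d=22, C=37, tardiness=max(0,37-22)=15
  Job 6: p=7, d=28, C=44, tardiness=max(0,44-28)=16
Total tardiness = 44

44


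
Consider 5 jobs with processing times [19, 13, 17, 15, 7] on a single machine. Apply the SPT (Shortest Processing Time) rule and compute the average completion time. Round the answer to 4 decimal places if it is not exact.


Sort jobs by processing time (SPT order): [7, 13, 15, 17, 19]
Compute completion times sequentially:
  Job 1: processing = 7, completes at 7
  Job 2: processing = 13, completes at 20
  Job 3: processing = 15, completes at 35
  Job 4: processing = 17, completes at 52
  Job 5: processing = 19, completes at 71
Sum of completion times = 185
Average completion time = 185/5 = 37.0

37.0


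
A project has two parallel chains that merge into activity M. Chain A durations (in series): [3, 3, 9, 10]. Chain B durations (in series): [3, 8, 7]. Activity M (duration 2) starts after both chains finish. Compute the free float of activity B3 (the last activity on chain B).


ES(B3) = sum of predecessors on chain B = 11
EF(B3) = ES + duration = 11 + 7 = 18
Successor of B3 is M. ES(M) = max(sum(A), sum(B)) = max(25, 18) = 25
Free float = ES(successor) - EF(current) = 25 - 18 = 7

7


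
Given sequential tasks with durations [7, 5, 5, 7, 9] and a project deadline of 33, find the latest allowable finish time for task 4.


LF(activity 4) = deadline - sum of successor durations
Successors: activities 5 through 5 with durations [9]
Sum of successor durations = 9
LF = 33 - 9 = 24

24


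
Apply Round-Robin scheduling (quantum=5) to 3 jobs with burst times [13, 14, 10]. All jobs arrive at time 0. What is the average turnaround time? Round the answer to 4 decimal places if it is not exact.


Time quantum = 5
Execution trace:
  J1 runs 5 units, time = 5
  J2 runs 5 units, time = 10
  J3 runs 5 units, time = 15
  J1 runs 5 units, time = 20
  J2 runs 5 units, time = 25
  J3 runs 5 units, time = 30
  J1 runs 3 units, time = 33
  J2 runs 4 units, time = 37
Finish times: [33, 37, 30]
Average turnaround = 100/3 = 33.3333

33.3333


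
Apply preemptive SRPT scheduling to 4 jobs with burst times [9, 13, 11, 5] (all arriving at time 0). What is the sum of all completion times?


Since all jobs arrive at t=0, SRPT equals SPT ordering.
SPT order: [5, 9, 11, 13]
Completion times:
  Job 1: p=5, C=5
  Job 2: p=9, C=14
  Job 3: p=11, C=25
  Job 4: p=13, C=38
Total completion time = 5 + 14 + 25 + 38 = 82

82


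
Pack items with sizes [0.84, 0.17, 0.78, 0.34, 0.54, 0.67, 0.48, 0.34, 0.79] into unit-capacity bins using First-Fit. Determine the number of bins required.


Place items sequentially using First-Fit:
  Item 0.84 -> new Bin 1
  Item 0.17 -> new Bin 2
  Item 0.78 -> Bin 2 (now 0.95)
  Item 0.34 -> new Bin 3
  Item 0.54 -> Bin 3 (now 0.88)
  Item 0.67 -> new Bin 4
  Item 0.48 -> new Bin 5
  Item 0.34 -> Bin 5 (now 0.82)
  Item 0.79 -> new Bin 6
Total bins used = 6

6


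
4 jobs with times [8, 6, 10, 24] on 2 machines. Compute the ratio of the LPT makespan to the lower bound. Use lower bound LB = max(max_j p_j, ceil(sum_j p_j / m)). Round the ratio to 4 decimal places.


LPT order: [24, 10, 8, 6]
Machine loads after assignment: [24, 24]
LPT makespan = 24
Lower bound = max(max_job, ceil(total/2)) = max(24, 24) = 24
Ratio = 24 / 24 = 1.0

1.0


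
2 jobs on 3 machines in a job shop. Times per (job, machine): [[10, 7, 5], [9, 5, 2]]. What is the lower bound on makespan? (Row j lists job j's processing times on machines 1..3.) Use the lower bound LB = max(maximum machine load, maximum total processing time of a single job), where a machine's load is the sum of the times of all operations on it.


Machine loads:
  Machine 1: 10 + 9 = 19
  Machine 2: 7 + 5 = 12
  Machine 3: 5 + 2 = 7
Max machine load = 19
Job totals:
  Job 1: 22
  Job 2: 16
Max job total = 22
Lower bound = max(19, 22) = 22

22


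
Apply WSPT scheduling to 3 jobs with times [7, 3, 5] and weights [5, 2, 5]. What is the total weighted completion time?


Compute p/w ratios and sort ascending (WSPT): [(5, 5), (7, 5), (3, 2)]
Compute weighted completion times:
  Job (p=5,w=5): C=5, w*C=5*5=25
  Job (p=7,w=5): C=12, w*C=5*12=60
  Job (p=3,w=2): C=15, w*C=2*15=30
Total weighted completion time = 115

115


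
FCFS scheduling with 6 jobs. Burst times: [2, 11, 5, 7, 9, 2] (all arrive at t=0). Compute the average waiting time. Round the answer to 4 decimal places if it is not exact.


FCFS order (as given): [2, 11, 5, 7, 9, 2]
Waiting times:
  Job 1: wait = 0
  Job 2: wait = 2
  Job 3: wait = 13
  Job 4: wait = 18
  Job 5: wait = 25
  Job 6: wait = 34
Sum of waiting times = 92
Average waiting time = 92/6 = 15.3333

15.3333


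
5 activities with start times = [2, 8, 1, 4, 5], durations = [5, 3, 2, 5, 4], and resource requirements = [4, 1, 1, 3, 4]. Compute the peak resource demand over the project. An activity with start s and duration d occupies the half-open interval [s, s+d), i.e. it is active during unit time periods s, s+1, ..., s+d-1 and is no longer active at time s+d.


Each activity i is active on [start_i, start_i + duration_i).
Compute total resource usage per time slot:
  t=0: active resources = [], total = 0
  t=1: active resources = [1], total = 1
  t=2: active resources = [4, 1], total = 5
  t=3: active resources = [4], total = 4
  t=4: active resources = [4, 3], total = 7
  t=5: active resources = [4, 3, 4], total = 11
  t=6: active resources = [4, 3, 4], total = 11
  t=7: active resources = [3, 4], total = 7
  t=8: active resources = [1, 3, 4], total = 8
  t=9: active resources = [1], total = 1
  t=10: active resources = [1], total = 1
Peak resource demand = 11

11


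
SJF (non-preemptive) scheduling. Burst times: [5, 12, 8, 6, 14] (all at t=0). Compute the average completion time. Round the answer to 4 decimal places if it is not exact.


SJF order (ascending): [5, 6, 8, 12, 14]
Completion times:
  Job 1: burst=5, C=5
  Job 2: burst=6, C=11
  Job 3: burst=8, C=19
  Job 4: burst=12, C=31
  Job 5: burst=14, C=45
Average completion = 111/5 = 22.2

22.2


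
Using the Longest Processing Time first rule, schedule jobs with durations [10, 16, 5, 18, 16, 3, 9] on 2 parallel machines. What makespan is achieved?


Sort jobs in decreasing order (LPT): [18, 16, 16, 10, 9, 5, 3]
Assign each job to the least loaded machine:
  Machine 1: jobs [18, 10, 9, 3], load = 40
  Machine 2: jobs [16, 16, 5], load = 37
Makespan = max load = 40

40


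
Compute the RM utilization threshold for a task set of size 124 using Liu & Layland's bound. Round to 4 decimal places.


Compute 2^(1/124) = 1.0056055492
Subtract 1: 1.0056055492 - 1 = 0.0056055492
Multiply by n: 124 * 0.0056055492 = 0.6950881008
Round to 4 dp: 0.6951

0.6951


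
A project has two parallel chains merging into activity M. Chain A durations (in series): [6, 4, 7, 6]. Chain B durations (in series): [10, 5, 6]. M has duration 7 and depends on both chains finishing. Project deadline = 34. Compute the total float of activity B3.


Forward pass: ES(B3) = sum of predecessors on chain B = 15
EF = ES + duration = 15 + 6 = 21
Backward pass: LF(M) = deadline = 34; LS(M) = 34 - 7 = 27
LF(B3) = LS(M) - sum(successors on chain B) = 27 - 0 = 27
LS = LF - duration = 27 - 6 = 21
Total float = LS - ES = 21 - 15 = 6

6


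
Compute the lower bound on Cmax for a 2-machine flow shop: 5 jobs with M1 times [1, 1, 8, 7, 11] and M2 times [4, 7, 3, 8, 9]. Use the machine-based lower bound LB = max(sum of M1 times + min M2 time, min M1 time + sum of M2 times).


LB1 = sum(M1 times) + min(M2 times) = 28 + 3 = 31
LB2 = min(M1 times) + sum(M2 times) = 1 + 31 = 32
Lower bound = max(LB1, LB2) = max(31, 32) = 32

32


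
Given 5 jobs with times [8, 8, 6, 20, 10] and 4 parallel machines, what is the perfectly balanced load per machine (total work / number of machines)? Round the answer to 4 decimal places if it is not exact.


Total processing time = 8 + 8 + 6 + 20 + 10 = 52
Number of machines = 4
Ideal balanced load = 52 / 4 = 13.0

13.0


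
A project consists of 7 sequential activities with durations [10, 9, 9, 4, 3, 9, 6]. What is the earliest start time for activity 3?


Activity 3 starts after activities 1 through 2 complete.
Predecessor durations: [10, 9]
ES = 10 + 9 = 19

19


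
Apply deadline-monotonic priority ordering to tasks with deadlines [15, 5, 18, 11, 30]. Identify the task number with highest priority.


Sort tasks by relative deadline (ascending):
  Task 2: deadline = 5
  Task 4: deadline = 11
  Task 1: deadline = 15
  Task 3: deadline = 18
  Task 5: deadline = 30
Priority order (highest first): [2, 4, 1, 3, 5]
Highest priority task = 2

2


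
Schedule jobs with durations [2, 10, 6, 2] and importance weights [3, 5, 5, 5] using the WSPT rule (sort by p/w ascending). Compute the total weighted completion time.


Compute p/w ratios and sort ascending (WSPT): [(2, 5), (2, 3), (6, 5), (10, 5)]
Compute weighted completion times:
  Job (p=2,w=5): C=2, w*C=5*2=10
  Job (p=2,w=3): C=4, w*C=3*4=12
  Job (p=6,w=5): C=10, w*C=5*10=50
  Job (p=10,w=5): C=20, w*C=5*20=100
Total weighted completion time = 172

172


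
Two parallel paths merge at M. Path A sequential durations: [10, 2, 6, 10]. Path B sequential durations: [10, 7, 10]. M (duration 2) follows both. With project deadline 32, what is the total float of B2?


Forward pass: ES(B2) = sum of predecessors on chain B = 10
EF = ES + duration = 10 + 7 = 17
Backward pass: LF(M) = deadline = 32; LS(M) = 32 - 2 = 30
LF(B2) = LS(M) - sum(successors on chain B) = 30 - 10 = 20
LS = LF - duration = 20 - 7 = 13
Total float = LS - ES = 13 - 10 = 3

3


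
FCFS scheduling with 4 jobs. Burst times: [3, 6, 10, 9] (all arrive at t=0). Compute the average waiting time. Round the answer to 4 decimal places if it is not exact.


FCFS order (as given): [3, 6, 10, 9]
Waiting times:
  Job 1: wait = 0
  Job 2: wait = 3
  Job 3: wait = 9
  Job 4: wait = 19
Sum of waiting times = 31
Average waiting time = 31/4 = 7.75

7.75


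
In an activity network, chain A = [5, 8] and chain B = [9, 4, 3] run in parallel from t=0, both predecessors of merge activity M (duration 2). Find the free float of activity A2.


ES(A2) = sum of predecessors on chain A = 5
EF(A2) = ES + duration = 5 + 8 = 13
Successor of A2 is M. ES(M) = max(sum(A), sum(B)) = max(13, 16) = 16
Free float = ES(successor) - EF(current) = 16 - 13 = 3

3


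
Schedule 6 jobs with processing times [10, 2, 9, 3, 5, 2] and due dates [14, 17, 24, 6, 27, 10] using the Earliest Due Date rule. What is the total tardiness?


Sort by due date (EDD order): [(3, 6), (2, 10), (10, 14), (2, 17), (9, 24), (5, 27)]
Compute completion times and tardiness:
  Job 1: p=3, d=6, C=3, tardiness=max(0,3-6)=0
  Job 2: p=2, d=10, C=5, tardiness=max(0,5-10)=0
  Job 3: p=10, d=14, C=15, tardiness=max(0,15-14)=1
  Job 4: p=2, d=17, C=17, tardiness=max(0,17-17)=0
  Job 5: p=9, d=24, C=26, tardiness=max(0,26-24)=2
  Job 6: p=5, d=27, C=31, tardiness=max(0,31-27)=4
Total tardiness = 7

7


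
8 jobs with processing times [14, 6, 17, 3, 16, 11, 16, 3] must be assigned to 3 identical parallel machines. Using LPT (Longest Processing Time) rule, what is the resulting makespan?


Sort jobs in decreasing order (LPT): [17, 16, 16, 14, 11, 6, 3, 3]
Assign each job to the least loaded machine:
  Machine 1: jobs [17, 6, 3, 3], load = 29
  Machine 2: jobs [16, 14], load = 30
  Machine 3: jobs [16, 11], load = 27
Makespan = max load = 30

30


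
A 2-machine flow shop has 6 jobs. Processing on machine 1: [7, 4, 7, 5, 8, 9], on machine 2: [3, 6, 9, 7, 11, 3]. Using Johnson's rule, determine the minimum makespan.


Apply Johnson's rule:
  Group 1 (a <= b): [(2, 4, 6), (4, 5, 7), (3, 7, 9), (5, 8, 11)]
  Group 2 (a > b): [(1, 7, 3), (6, 9, 3)]
Optimal job order: [2, 4, 3, 5, 1, 6]
Schedule:
  Job 2: M1 done at 4, M2 done at 10
  Job 4: M1 done at 9, M2 done at 17
  Job 3: M1 done at 16, M2 done at 26
  Job 5: M1 done at 24, M2 done at 37
  Job 1: M1 done at 31, M2 done at 40
  Job 6: M1 done at 40, M2 done at 43
Makespan = 43

43


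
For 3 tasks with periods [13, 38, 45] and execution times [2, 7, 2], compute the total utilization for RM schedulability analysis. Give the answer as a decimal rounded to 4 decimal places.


Compute individual utilizations (exact fractions):
  Task 1: C/T = 2/13 (approx. 0.1538)
  Task 2: C/T = 7/38 (approx. 0.1842)
  Task 3: C/T = 2/45 (approx. 0.0444)
Total utilization U = 2/13 + 7/38 + 2/45 = 8503/22230
Rounded to 4 decimal places: U = 0.3825
RM (Liu & Layland) bound for 3 tasks = 0.779763; compare with U = 8503/22230 (approx. 0.382501)
U <= bound, so schedulable by RM sufficient condition.

0.3825


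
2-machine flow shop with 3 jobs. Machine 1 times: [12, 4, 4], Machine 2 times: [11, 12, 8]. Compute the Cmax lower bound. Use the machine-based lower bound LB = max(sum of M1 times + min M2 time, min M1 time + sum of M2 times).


LB1 = sum(M1 times) + min(M2 times) = 20 + 8 = 28
LB2 = min(M1 times) + sum(M2 times) = 4 + 31 = 35
Lower bound = max(LB1, LB2) = max(28, 35) = 35

35


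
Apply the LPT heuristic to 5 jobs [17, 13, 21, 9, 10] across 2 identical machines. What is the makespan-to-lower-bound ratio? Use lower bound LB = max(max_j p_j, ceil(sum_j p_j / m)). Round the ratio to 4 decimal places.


LPT order: [21, 17, 13, 10, 9]
Machine loads after assignment: [31, 39]
LPT makespan = 39
Lower bound = max(max_job, ceil(total/2)) = max(21, 35) = 35
Ratio = 39 / 35 = 1.1143

1.1143


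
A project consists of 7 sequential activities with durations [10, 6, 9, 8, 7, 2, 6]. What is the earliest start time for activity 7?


Activity 7 starts after activities 1 through 6 complete.
Predecessor durations: [10, 6, 9, 8, 7, 2]
ES = 10 + 6 + 9 + 8 + 7 + 2 = 42

42


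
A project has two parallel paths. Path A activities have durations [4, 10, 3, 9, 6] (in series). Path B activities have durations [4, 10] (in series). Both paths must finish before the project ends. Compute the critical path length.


Path A total = 4 + 10 + 3 + 9 + 6 = 32
Path B total = 4 + 10 = 14
Critical path = longest path = max(32, 14) = 32

32


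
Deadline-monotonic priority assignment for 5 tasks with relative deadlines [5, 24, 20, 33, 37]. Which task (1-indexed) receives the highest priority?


Sort tasks by relative deadline (ascending):
  Task 1: deadline = 5
  Task 3: deadline = 20
  Task 2: deadline = 24
  Task 4: deadline = 33
  Task 5: deadline = 37
Priority order (highest first): [1, 3, 2, 4, 5]
Highest priority task = 1

1


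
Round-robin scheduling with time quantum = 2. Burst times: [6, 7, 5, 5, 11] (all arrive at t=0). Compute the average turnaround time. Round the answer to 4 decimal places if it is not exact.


Time quantum = 2
Execution trace:
  J1 runs 2 units, time = 2
  J2 runs 2 units, time = 4
  J3 runs 2 units, time = 6
  J4 runs 2 units, time = 8
  J5 runs 2 units, time = 10
  J1 runs 2 units, time = 12
  J2 runs 2 units, time = 14
  J3 runs 2 units, time = 16
  J4 runs 2 units, time = 18
  J5 runs 2 units, time = 20
  J1 runs 2 units, time = 22
  J2 runs 2 units, time = 24
  J3 runs 1 units, time = 25
  J4 runs 1 units, time = 26
  J5 runs 2 units, time = 28
  J2 runs 1 units, time = 29
  J5 runs 2 units, time = 31
  J5 runs 2 units, time = 33
  J5 runs 1 units, time = 34
Finish times: [22, 29, 25, 26, 34]
Average turnaround = 136/5 = 27.2

27.2


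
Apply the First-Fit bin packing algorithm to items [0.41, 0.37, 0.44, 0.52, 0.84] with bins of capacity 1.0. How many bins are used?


Place items sequentially using First-Fit:
  Item 0.41 -> new Bin 1
  Item 0.37 -> Bin 1 (now 0.78)
  Item 0.44 -> new Bin 2
  Item 0.52 -> Bin 2 (now 0.96)
  Item 0.84 -> new Bin 3
Total bins used = 3

3


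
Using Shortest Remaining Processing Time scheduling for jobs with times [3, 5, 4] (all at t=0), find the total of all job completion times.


Since all jobs arrive at t=0, SRPT equals SPT ordering.
SPT order: [3, 4, 5]
Completion times:
  Job 1: p=3, C=3
  Job 2: p=4, C=7
  Job 3: p=5, C=12
Total completion time = 3 + 7 + 12 = 22

22


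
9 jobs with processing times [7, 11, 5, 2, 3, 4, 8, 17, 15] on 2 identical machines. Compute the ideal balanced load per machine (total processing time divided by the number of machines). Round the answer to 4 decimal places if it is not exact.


Total processing time = 7 + 11 + 5 + 2 + 3 + 4 + 8 + 17 + 15 = 72
Number of machines = 2
Ideal balanced load = 72 / 2 = 36.0

36.0


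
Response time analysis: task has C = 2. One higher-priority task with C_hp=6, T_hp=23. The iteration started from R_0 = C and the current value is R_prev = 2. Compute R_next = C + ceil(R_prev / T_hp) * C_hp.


R_next = C + ceil(R_prev / T_hp) * C_hp
ceil(2 / 23) = ceil(0.087) = 1
Interference = 1 * 6 = 6
R_next = 2 + 6 = 8

8


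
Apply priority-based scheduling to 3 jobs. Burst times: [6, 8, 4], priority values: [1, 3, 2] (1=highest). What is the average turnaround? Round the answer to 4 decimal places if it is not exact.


Sort by priority (ascending = highest first):
Order: [(1, 6), (2, 4), (3, 8)]
Completion times:
  Priority 1, burst=6, C=6
  Priority 2, burst=4, C=10
  Priority 3, burst=8, C=18
Average turnaround = 34/3 = 11.3333

11.3333


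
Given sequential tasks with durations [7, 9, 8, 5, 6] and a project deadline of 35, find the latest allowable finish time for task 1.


LF(activity 1) = deadline - sum of successor durations
Successors: activities 2 through 5 with durations [9, 8, 5, 6]
Sum of successor durations = 28
LF = 35 - 28 = 7

7


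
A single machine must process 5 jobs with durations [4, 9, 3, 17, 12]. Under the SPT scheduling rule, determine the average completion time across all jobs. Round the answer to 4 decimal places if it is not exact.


Sort jobs by processing time (SPT order): [3, 4, 9, 12, 17]
Compute completion times sequentially:
  Job 1: processing = 3, completes at 3
  Job 2: processing = 4, completes at 7
  Job 3: processing = 9, completes at 16
  Job 4: processing = 12, completes at 28
  Job 5: processing = 17, completes at 45
Sum of completion times = 99
Average completion time = 99/5 = 19.8

19.8


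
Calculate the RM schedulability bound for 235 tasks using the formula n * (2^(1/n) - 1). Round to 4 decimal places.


Compute 2^(1/235) = 1.0029539167
Subtract 1: 1.0029539167 - 1 = 0.0029539167
Multiply by n: 235 * 0.0029539167 = 0.6941704245
Round to 4 dp: 0.6942

0.6942


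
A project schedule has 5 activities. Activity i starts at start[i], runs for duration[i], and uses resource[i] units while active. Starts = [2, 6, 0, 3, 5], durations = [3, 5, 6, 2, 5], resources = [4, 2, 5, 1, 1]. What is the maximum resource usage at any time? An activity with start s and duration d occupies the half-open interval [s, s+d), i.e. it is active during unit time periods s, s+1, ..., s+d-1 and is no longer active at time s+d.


Each activity i is active on [start_i, start_i + duration_i).
Compute total resource usage per time slot:
  t=0: active resources = [5], total = 5
  t=1: active resources = [5], total = 5
  t=2: active resources = [4, 5], total = 9
  t=3: active resources = [4, 5, 1], total = 10
  t=4: active resources = [4, 5, 1], total = 10
  t=5: active resources = [5, 1], total = 6
  t=6: active resources = [2, 1], total = 3
  t=7: active resources = [2, 1], total = 3
  t=8: active resources = [2, 1], total = 3
  t=9: active resources = [2, 1], total = 3
  t=10: active resources = [2], total = 2
Peak resource demand = 10

10


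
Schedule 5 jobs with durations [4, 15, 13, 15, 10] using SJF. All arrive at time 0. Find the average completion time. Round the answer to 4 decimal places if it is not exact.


SJF order (ascending): [4, 10, 13, 15, 15]
Completion times:
  Job 1: burst=4, C=4
  Job 2: burst=10, C=14
  Job 3: burst=13, C=27
  Job 4: burst=15, C=42
  Job 5: burst=15, C=57
Average completion = 144/5 = 28.8

28.8


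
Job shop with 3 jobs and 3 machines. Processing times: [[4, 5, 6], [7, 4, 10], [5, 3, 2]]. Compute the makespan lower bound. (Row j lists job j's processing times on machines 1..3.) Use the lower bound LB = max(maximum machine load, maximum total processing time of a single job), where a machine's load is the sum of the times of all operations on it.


Machine loads:
  Machine 1: 4 + 7 + 5 = 16
  Machine 2: 5 + 4 + 3 = 12
  Machine 3: 6 + 10 + 2 = 18
Max machine load = 18
Job totals:
  Job 1: 15
  Job 2: 21
  Job 3: 10
Max job total = 21
Lower bound = max(18, 21) = 21

21


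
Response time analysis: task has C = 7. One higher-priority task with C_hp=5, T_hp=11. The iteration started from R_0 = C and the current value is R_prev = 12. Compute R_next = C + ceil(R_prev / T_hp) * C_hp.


R_next = C + ceil(R_prev / T_hp) * C_hp
ceil(12 / 11) = ceil(1.0909) = 2
Interference = 2 * 5 = 10
R_next = 7 + 10 = 17

17
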